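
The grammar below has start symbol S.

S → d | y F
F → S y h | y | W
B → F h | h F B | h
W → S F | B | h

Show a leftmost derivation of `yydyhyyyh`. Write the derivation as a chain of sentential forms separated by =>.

S => yF   [S → y F]
yF => yW   [F → W]
yW => ySF   [W → S F]
ySF => yyFF   [S → y F]
yyFF => yySyhF   [F → S y h]
yySyhF => yydyhF   [S → d]
yydyhF => yydyhSyh   [F → S y h]
yydyhSyh => yydyhyFyh   [S → y F]
yydyhyFyh => yydyhyyyh   [F → y]

S=>yF=>yW=>ySF=>yyFF=>yySyhF=>yydyhF=>yydyhSyh=>yydyhyFyh=>yydyhyyyh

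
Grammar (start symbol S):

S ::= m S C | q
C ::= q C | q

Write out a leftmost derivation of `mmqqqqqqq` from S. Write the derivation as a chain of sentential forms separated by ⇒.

S⇒mSC⇒mmSCC⇒mmqCC⇒mmqqC⇒mmqqqC⇒mmqqqqC⇒mmqqqqqC⇒mmqqqqqqC⇒mmqqqqqqq

S ⇒ mSC   [S ::= m S C]
mSC ⇒ mmSCC   [S ::= m S C]
mmSCC ⇒ mmqCC   [S ::= q]
mmqCC ⇒ mmqqC   [C ::= q]
mmqqC ⇒ mmqqqC   [C ::= q C]
mmqqqC ⇒ mmqqqqC   [C ::= q C]
mmqqqqC ⇒ mmqqqqqC   [C ::= q C]
mmqqqqqC ⇒ mmqqqqqqC   [C ::= q C]
mmqqqqqqC ⇒ mmqqqqqqq   [C ::= q]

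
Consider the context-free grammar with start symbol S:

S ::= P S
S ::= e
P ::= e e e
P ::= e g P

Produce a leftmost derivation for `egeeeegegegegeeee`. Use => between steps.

S => PS => egPS => egeeeS => egeeePS => egeeeegPS => egeeeegegPS => egeeeegegegPS => egeeeegegegegPS => egeeeegegegegeeeS => egeeeegegegegeeee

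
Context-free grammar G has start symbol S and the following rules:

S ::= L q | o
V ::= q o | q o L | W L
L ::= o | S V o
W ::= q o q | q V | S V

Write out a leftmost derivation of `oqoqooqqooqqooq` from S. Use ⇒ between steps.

S⇒Lq⇒SVoq⇒LqVoq⇒SVoqVoq⇒LqVoqVoq⇒SVoqVoqVoq⇒oVoqVoqVoq⇒oWLoqVoqVoq⇒oqoqLoqVoqVoq⇒oqoqooqVoqVoq⇒oqoqooqqooqVoq⇒oqoqooqqooqqooq

S ⇒ Lq   [S ::= L q]
Lq ⇒ SVoq   [L ::= S V o]
SVoq ⇒ LqVoq   [S ::= L q]
LqVoq ⇒ SVoqVoq   [L ::= S V o]
SVoqVoq ⇒ LqVoqVoq   [S ::= L q]
LqVoqVoq ⇒ SVoqVoqVoq   [L ::= S V o]
SVoqVoqVoq ⇒ oVoqVoqVoq   [S ::= o]
oVoqVoqVoq ⇒ oWLoqVoqVoq   [V ::= W L]
oWLoqVoqVoq ⇒ oqoqLoqVoqVoq   [W ::= q o q]
oqoqLoqVoqVoq ⇒ oqoqooqVoqVoq   [L ::= o]
oqoqooqVoqVoq ⇒ oqoqooqqooqVoq   [V ::= q o]
oqoqooqqooqVoq ⇒ oqoqooqqooqqooq   [V ::= q o]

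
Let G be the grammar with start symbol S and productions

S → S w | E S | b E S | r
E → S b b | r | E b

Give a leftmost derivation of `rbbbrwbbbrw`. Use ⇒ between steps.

S⇒ES⇒EbS⇒EbbS⇒rbbS⇒rbbSw⇒rbbbESw⇒rbbbEbSw⇒rbbbSbbbSw⇒rbbbSwbbbSw⇒rbbbrwbbbSw⇒rbbbrwbbbrw

S ⇒ ES   [S → E S]
ES ⇒ EbS   [E → E b]
EbS ⇒ EbbS   [E → E b]
EbbS ⇒ rbbS   [E → r]
rbbS ⇒ rbbSw   [S → S w]
rbbSw ⇒ rbbbESw   [S → b E S]
rbbbESw ⇒ rbbbEbSw   [E → E b]
rbbbEbSw ⇒ rbbbSbbbSw   [E → S b b]
rbbbSbbbSw ⇒ rbbbSwbbbSw   [S → S w]
rbbbSwbbbSw ⇒ rbbbrwbbbSw   [S → r]
rbbbrwbbbSw ⇒ rbbbrwbbbrw   [S → r]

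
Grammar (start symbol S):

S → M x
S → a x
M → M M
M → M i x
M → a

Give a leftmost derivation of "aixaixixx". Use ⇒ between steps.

S ⇒ Mx   [S → M x]
Mx ⇒ Mixx   [M → M i x]
Mixx ⇒ MMixx   [M → M M]
MMixx ⇒ MixMixx   [M → M i x]
MixMixx ⇒ aixMixx   [M → a]
aixMixx ⇒ aixMixixx   [M → M i x]
aixMixixx ⇒ aixaixixx   [M → a]

S⇒Mx⇒Mixx⇒MMixx⇒MixMixx⇒aixMixx⇒aixMixixx⇒aixaixixx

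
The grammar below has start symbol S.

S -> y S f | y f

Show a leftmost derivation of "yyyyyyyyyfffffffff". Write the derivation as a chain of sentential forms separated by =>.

S => ySf => yySff => yyySfff => yyyySffff => yyyyySfffff => yyyyyySffffff => yyyyyyySfffffff => yyyyyyyySffffffff => yyyyyyyyyfffffffff

S => ySf   [S -> y S f]
ySf => yySff   [S -> y S f]
yySff => yyySfff   [S -> y S f]
yyySfff => yyyySffff   [S -> y S f]
yyyySffff => yyyyySfffff   [S -> y S f]
yyyyySfffff => yyyyyySffffff   [S -> y S f]
yyyyyySffffff => yyyyyyySfffffff   [S -> y S f]
yyyyyyySfffffff => yyyyyyyySffffffff   [S -> y S f]
yyyyyyyySffffffff => yyyyyyyyyfffffffff   [S -> y f]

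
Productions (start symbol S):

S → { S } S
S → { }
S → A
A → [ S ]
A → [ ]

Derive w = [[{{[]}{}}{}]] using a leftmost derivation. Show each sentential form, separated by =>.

S => A   [S → A]
A => [S]   [A → [ S ]]
[S] => [A]   [S → A]
[A] => [[S]]   [A → [ S ]]
[[S]] => [[{S}S]]   [S → { S } S]
[[{S}S]] => [[{{S}S}S]]   [S → { S } S]
[[{{S}S}S]] => [[{{A}S}S]]   [S → A]
[[{{A}S}S]] => [[{{[]}S}S]]   [A → [ ]]
[[{{[]}S}S]] => [[{{[]}{}}S]]   [S → { }]
[[{{[]}{}}S]] => [[{{[]}{}}{}]]   [S → { }]

S => A => [S] => [A] => [[S]] => [[{S}S]] => [[{{S}S}S]] => [[{{A}S}S]] => [[{{[]}S}S]] => [[{{[]}{}}S]] => [[{{[]}{}}{}]]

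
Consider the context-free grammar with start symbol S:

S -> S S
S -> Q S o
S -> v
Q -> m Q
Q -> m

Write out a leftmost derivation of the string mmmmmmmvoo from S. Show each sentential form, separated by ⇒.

S ⇒ QSo ⇒ mQSo ⇒ mmSo ⇒ mmQSoo ⇒ mmmQSoo ⇒ mmmmQSoo ⇒ mmmmmQSoo ⇒ mmmmmmQSoo ⇒ mmmmmmmSoo ⇒ mmmmmmmvoo

S ⇒ QSo   [S -> Q S o]
QSo ⇒ mQSo   [Q -> m Q]
mQSo ⇒ mmSo   [Q -> m]
mmSo ⇒ mmQSoo   [S -> Q S o]
mmQSoo ⇒ mmmQSoo   [Q -> m Q]
mmmQSoo ⇒ mmmmQSoo   [Q -> m Q]
mmmmQSoo ⇒ mmmmmQSoo   [Q -> m Q]
mmmmmQSoo ⇒ mmmmmmQSoo   [Q -> m Q]
mmmmmmQSoo ⇒ mmmmmmmSoo   [Q -> m]
mmmmmmmSoo ⇒ mmmmmmmvoo   [S -> v]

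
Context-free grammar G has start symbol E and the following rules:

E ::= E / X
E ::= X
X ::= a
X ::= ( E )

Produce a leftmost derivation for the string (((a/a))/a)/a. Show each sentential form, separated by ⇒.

E ⇒ E/X   [E ::= E / X]
E/X ⇒ X/X   [E ::= X]
X/X ⇒ (E)/X   [X ::= ( E )]
(E)/X ⇒ (E/X)/X   [E ::= E / X]
(E/X)/X ⇒ (X/X)/X   [E ::= X]
(X/X)/X ⇒ ((E)/X)/X   [X ::= ( E )]
((E)/X)/X ⇒ ((X)/X)/X   [E ::= X]
((X)/X)/X ⇒ (((E))/X)/X   [X ::= ( E )]
(((E))/X)/X ⇒ (((E/X))/X)/X   [E ::= E / X]
(((E/X))/X)/X ⇒ (((X/X))/X)/X   [E ::= X]
(((X/X))/X)/X ⇒ (((a/X))/X)/X   [X ::= a]
(((a/X))/X)/X ⇒ (((a/a))/X)/X   [X ::= a]
(((a/a))/X)/X ⇒ (((a/a))/a)/X   [X ::= a]
(((a/a))/a)/X ⇒ (((a/a))/a)/a   [X ::= a]

E⇒E/X⇒X/X⇒(E)/X⇒(E/X)/X⇒(X/X)/X⇒((E)/X)/X⇒((X)/X)/X⇒(((E))/X)/X⇒(((E/X))/X)/X⇒(((X/X))/X)/X⇒(((a/X))/X)/X⇒(((a/a))/X)/X⇒(((a/a))/a)/X⇒(((a/a))/a)/a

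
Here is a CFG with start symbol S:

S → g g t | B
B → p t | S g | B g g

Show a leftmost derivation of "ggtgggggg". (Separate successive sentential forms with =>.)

S=>B=>Sg=>Bg=>Bggg=>Bggggg=>Sgggggg=>ggtgggggg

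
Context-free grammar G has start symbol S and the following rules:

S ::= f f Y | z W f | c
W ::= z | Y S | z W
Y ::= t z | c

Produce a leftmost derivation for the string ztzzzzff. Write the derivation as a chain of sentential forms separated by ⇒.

S ⇒ zWf ⇒ zYSf ⇒ ztzSf ⇒ ztzzWff ⇒ ztzzzWff ⇒ ztzzzzff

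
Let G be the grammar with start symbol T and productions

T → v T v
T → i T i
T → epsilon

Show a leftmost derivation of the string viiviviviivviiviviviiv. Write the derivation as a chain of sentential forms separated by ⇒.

T ⇒ vTv ⇒ viTiv ⇒ viiTiiv ⇒ viivTviiv ⇒ viiviTiviiv ⇒ viivivTviviiv ⇒ viiviviTiviviiv ⇒ viivivivTviviviiv ⇒ viiviviviTiviviviiv ⇒ viiviviviiTiiviviviiv ⇒ viiviviviivTviiviviviiv ⇒ viiviviviivviiviviviiv

T ⇒ vTv   [T → v T v]
vTv ⇒ viTiv   [T → i T i]
viTiv ⇒ viiTiiv   [T → i T i]
viiTiiv ⇒ viivTviiv   [T → v T v]
viivTviiv ⇒ viiviTiviiv   [T → i T i]
viiviTiviiv ⇒ viivivTviviiv   [T → v T v]
viivivTviviiv ⇒ viiviviTiviviiv   [T → i T i]
viiviviTiviviiv ⇒ viivivivTviviviiv   [T → v T v]
viivivivTviviviiv ⇒ viiviviviTiviviviiv   [T → i T i]
viiviviviTiviviviiv ⇒ viiviviviiTiiviviviiv   [T → i T i]
viiviviviiTiiviviviiv ⇒ viiviviviivTviiviviviiv   [T → v T v]
viiviviviivTviiviviviiv ⇒ viiviviviivviiviviviiv   [T → epsilon]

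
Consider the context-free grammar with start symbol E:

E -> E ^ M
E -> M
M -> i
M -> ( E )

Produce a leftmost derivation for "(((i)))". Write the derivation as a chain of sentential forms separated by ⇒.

E ⇒ M   [E -> M]
M ⇒ (E)   [M -> ( E )]
(E) ⇒ (M)   [E -> M]
(M) ⇒ ((E))   [M -> ( E )]
((E)) ⇒ ((M))   [E -> M]
((M)) ⇒ (((E)))   [M -> ( E )]
(((E))) ⇒ (((M)))   [E -> M]
(((M))) ⇒ (((i)))   [M -> i]

E ⇒ M ⇒ (E) ⇒ (M) ⇒ ((E)) ⇒ ((M)) ⇒ (((E))) ⇒ (((M))) ⇒ (((i)))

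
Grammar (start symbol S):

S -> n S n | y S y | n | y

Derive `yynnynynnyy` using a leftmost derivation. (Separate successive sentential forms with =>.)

S => ySy   [S -> y S y]
ySy => yySyy   [S -> y S y]
yySyy => yynSnyy   [S -> n S n]
yynSnyy => yynnSnnyy   [S -> n S n]
yynnSnnyy => yynnySynnyy   [S -> y S y]
yynnySynnyy => yynnynynnyy   [S -> n]

S => ySy => yySyy => yynSnyy => yynnSnnyy => yynnySynnyy => yynnynynnyy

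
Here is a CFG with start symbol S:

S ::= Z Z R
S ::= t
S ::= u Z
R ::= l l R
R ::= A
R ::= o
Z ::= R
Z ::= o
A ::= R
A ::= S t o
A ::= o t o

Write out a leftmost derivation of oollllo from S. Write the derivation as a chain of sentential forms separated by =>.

S=>ZZR=>oZR=>ooR=>oollR=>oollllR=>oollllo

S => ZZR   [S ::= Z Z R]
ZZR => oZR   [Z ::= o]
oZR => ooR   [Z ::= o]
ooR => oollR   [R ::= l l R]
oollR => oollllR   [R ::= l l R]
oollllR => oollllo   [R ::= o]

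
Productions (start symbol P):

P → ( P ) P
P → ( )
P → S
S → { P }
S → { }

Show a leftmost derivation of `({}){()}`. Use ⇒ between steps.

P ⇒ (P)P   [P → ( P ) P]
(P)P ⇒ (S)P   [P → S]
(S)P ⇒ ({})P   [S → { }]
({})P ⇒ ({})S   [P → S]
({})S ⇒ ({}){P}   [S → { P }]
({}){P} ⇒ ({}){()}   [P → ( )]

P ⇒ (P)P ⇒ (S)P ⇒ ({})P ⇒ ({})S ⇒ ({}){P} ⇒ ({}){()}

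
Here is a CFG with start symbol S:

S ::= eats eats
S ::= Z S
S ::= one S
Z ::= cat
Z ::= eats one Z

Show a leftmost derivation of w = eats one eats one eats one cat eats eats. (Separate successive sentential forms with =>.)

S => Z S   [S ::= Z S]
Z S => eats one Z S   [Z ::= eats one Z]
eats one Z S => eats one eats one Z S   [Z ::= eats one Z]
eats one eats one Z S => eats one eats one eats one Z S   [Z ::= eats one Z]
eats one eats one eats one Z S => eats one eats one eats one cat S   [Z ::= cat]
eats one eats one eats one cat S => eats one eats one eats one cat eats eats   [S ::= eats eats]

S => Z S => eats one Z S => eats one eats one Z S => eats one eats one eats one Z S => eats one eats one eats one cat S => eats one eats one eats one cat eats eats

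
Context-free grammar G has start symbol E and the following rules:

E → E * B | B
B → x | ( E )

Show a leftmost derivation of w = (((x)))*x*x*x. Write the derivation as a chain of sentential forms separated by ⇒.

E ⇒ E*B   [E → E * B]
E*B ⇒ E*B*B   [E → E * B]
E*B*B ⇒ E*B*B*B   [E → E * B]
E*B*B*B ⇒ B*B*B*B   [E → B]
B*B*B*B ⇒ (E)*B*B*B   [B → ( E )]
(E)*B*B*B ⇒ (B)*B*B*B   [E → B]
(B)*B*B*B ⇒ ((E))*B*B*B   [B → ( E )]
((E))*B*B*B ⇒ ((B))*B*B*B   [E → B]
((B))*B*B*B ⇒ (((E)))*B*B*B   [B → ( E )]
(((E)))*B*B*B ⇒ (((B)))*B*B*B   [E → B]
(((B)))*B*B*B ⇒ (((x)))*B*B*B   [B → x]
(((x)))*B*B*B ⇒ (((x)))*x*B*B   [B → x]
(((x)))*x*B*B ⇒ (((x)))*x*x*B   [B → x]
(((x)))*x*x*B ⇒ (((x)))*x*x*x   [B → x]

E ⇒ E*B ⇒ E*B*B ⇒ E*B*B*B ⇒ B*B*B*B ⇒ (E)*B*B*B ⇒ (B)*B*B*B ⇒ ((E))*B*B*B ⇒ ((B))*B*B*B ⇒ (((E)))*B*B*B ⇒ (((B)))*B*B*B ⇒ (((x)))*B*B*B ⇒ (((x)))*x*B*B ⇒ (((x)))*x*x*B ⇒ (((x)))*x*x*x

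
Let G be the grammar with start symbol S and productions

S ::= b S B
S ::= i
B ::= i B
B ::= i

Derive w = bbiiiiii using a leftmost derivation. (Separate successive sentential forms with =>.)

S => bSB   [S ::= b S B]
bSB => bbSBB   [S ::= b S B]
bbSBB => bbiBB   [S ::= i]
bbiBB => bbiiBB   [B ::= i B]
bbiiBB => bbiiiBB   [B ::= i B]
bbiiiBB => bbiiiiBB   [B ::= i B]
bbiiiiBB => bbiiiiiB   [B ::= i]
bbiiiiiB => bbiiiiii   [B ::= i]

S => bSB => bbSBB => bbiBB => bbiiBB => bbiiiBB => bbiiiiBB => bbiiiiiB => bbiiiiii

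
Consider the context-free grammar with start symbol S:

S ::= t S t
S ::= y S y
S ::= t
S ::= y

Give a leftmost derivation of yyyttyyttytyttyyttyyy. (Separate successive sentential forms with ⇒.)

S ⇒ ySy   [S ::= y S y]
ySy ⇒ yySyy   [S ::= y S y]
yySyy ⇒ yyySyyy   [S ::= y S y]
yyySyyy ⇒ yyytStyyy   [S ::= t S t]
yyytStyyy ⇒ yyyttSttyyy   [S ::= t S t]
yyyttSttyyy ⇒ yyyttySyttyyy   [S ::= y S y]
yyyttySyttyyy ⇒ yyyttyySyyttyyy   [S ::= y S y]
yyyttyySyyttyyy ⇒ yyyttyytStyyttyyy   [S ::= t S t]
yyyttyytStyyttyyy ⇒ yyyttyyttSttyyttyyy   [S ::= t S t]
yyyttyyttSttyyttyyy ⇒ yyyttyyttySyttyyttyyy   [S ::= y S y]
yyyttyyttySyttyyttyyy ⇒ yyyttyyttytyttyyttyyy   [S ::= t]

S ⇒ ySy ⇒ yySyy ⇒ yyySyyy ⇒ yyytStyyy ⇒ yyyttSttyyy ⇒ yyyttySyttyyy ⇒ yyyttyySyyttyyy ⇒ yyyttyytStyyttyyy ⇒ yyyttyyttSttyyttyyy ⇒ yyyttyyttySyttyyttyyy ⇒ yyyttyyttytyttyyttyyy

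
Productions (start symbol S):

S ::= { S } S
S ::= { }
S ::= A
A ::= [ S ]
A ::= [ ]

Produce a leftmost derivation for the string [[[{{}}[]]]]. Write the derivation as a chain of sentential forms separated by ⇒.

S⇒A⇒[S]⇒[A]⇒[[S]]⇒[[A]]⇒[[[S]]]⇒[[[{S}S]]]⇒[[[{{}}S]]]⇒[[[{{}}A]]]⇒[[[{{}}[]]]]

S ⇒ A   [S ::= A]
A ⇒ [S]   [A ::= [ S ]]
[S] ⇒ [A]   [S ::= A]
[A] ⇒ [[S]]   [A ::= [ S ]]
[[S]] ⇒ [[A]]   [S ::= A]
[[A]] ⇒ [[[S]]]   [A ::= [ S ]]
[[[S]]] ⇒ [[[{S}S]]]   [S ::= { S } S]
[[[{S}S]]] ⇒ [[[{{}}S]]]   [S ::= { }]
[[[{{}}S]]] ⇒ [[[{{}}A]]]   [S ::= A]
[[[{{}}A]]] ⇒ [[[{{}}[]]]]   [A ::= [ ]]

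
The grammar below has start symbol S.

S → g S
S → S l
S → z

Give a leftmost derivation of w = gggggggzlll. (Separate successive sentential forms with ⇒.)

S ⇒ gS   [S → g S]
gS ⇒ ggS   [S → g S]
ggS ⇒ ggSl   [S → S l]
ggSl ⇒ gggSl   [S → g S]
gggSl ⇒ ggggSl   [S → g S]
ggggSl ⇒ gggggSl   [S → g S]
gggggSl ⇒ ggggggSl   [S → g S]
ggggggSl ⇒ ggggggSll   [S → S l]
ggggggSll ⇒ ggggggSlll   [S → S l]
ggggggSlll ⇒ gggggggSlll   [S → g S]
gggggggSlll ⇒ gggggggzlll   [S → z]

S ⇒ gS ⇒ ggS ⇒ ggSl ⇒ gggSl ⇒ ggggSl ⇒ gggggSl ⇒ ggggggSl ⇒ ggggggSll ⇒ ggggggSlll ⇒ gggggggSlll ⇒ gggggggzlll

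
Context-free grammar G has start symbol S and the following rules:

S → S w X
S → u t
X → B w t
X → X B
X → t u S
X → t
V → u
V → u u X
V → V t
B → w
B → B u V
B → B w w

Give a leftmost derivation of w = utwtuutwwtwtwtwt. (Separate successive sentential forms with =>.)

S => SwX   [S → S w X]
SwX => SwXwX   [S → S w X]
SwXwX => SwXwXwX   [S → S w X]
SwXwXwX => SwXwXwXwX   [S → S w X]
SwXwXwXwX => SwXwXwXwXwX   [S → S w X]
SwXwXwXwXwX => utwXwXwXwXwX   [S → u t]
utwXwXwXwXwX => utwXBwXwXwXwX   [X → X B]
utwXBwXwXwXwX => utwtuSBwXwXwXwX   [X → t u S]
utwtuSBwXwXwXwX => utwtuutBwXwXwXwX   [S → u t]
utwtuutBwXwXwXwX => utwtuutwwXwXwXwX   [B → w]
utwtuutwwXwXwXwX => utwtuutwwtwXwXwX   [X → t]
utwtuutwwtwXwXwX => utwtuutwwtwtwXwX   [X → t]
utwtuutwwtwtwXwX => utwtuutwwtwtwtwX   [X → t]
utwtuutwwtwtwtwX => utwtuutwwtwtwtwt   [X → t]

S=>SwX=>SwXwX=>SwXwXwX=>SwXwXwXwX=>SwXwXwXwXwX=>utwXwXwXwXwX=>utwXBwXwXwXwX=>utwtuSBwXwXwXwX=>utwtuutBwXwXwXwX=>utwtuutwwXwXwXwX=>utwtuutwwtwXwXwX=>utwtuutwwtwtwXwX=>utwtuutwwtwtwtwX=>utwtuutwwtwtwtwt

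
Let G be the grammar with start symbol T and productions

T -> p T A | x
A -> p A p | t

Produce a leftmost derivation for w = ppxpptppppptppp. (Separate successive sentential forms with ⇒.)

T ⇒ pTA   [T -> p T A]
pTA ⇒ ppTAA   [T -> p T A]
ppTAA ⇒ ppxAA   [T -> x]
ppxAA ⇒ ppxpApA   [A -> p A p]
ppxpApA ⇒ ppxppAppA   [A -> p A p]
ppxppAppA ⇒ ppxpptppA   [A -> t]
ppxpptppA ⇒ ppxpptpppAp   [A -> p A p]
ppxpptpppAp ⇒ ppxpptppppApp   [A -> p A p]
ppxpptppppApp ⇒ ppxpptpppppAppp   [A -> p A p]
ppxpptpppppAppp ⇒ ppxpptppppptppp   [A -> t]

T⇒pTA⇒ppTAA⇒ppxAA⇒ppxpApA⇒ppxppAppA⇒ppxpptppA⇒ppxpptpppAp⇒ppxpptppppApp⇒ppxpptpppppAppp⇒ppxpptppppptppp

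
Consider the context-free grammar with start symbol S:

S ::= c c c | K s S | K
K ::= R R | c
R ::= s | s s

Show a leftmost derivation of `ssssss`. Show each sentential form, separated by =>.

S => KsS => RRsS => ssRsS => ssssS => ssssK => ssssRR => sssssR => ssssss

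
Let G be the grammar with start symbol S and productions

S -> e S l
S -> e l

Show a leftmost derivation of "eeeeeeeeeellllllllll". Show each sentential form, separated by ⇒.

S⇒eSl⇒eeSll⇒eeeSlll⇒eeeeSllll⇒eeeeeSlllll⇒eeeeeeSllllll⇒eeeeeeeSlllllll⇒eeeeeeeeSllllllll⇒eeeeeeeeeSlllllllll⇒eeeeeeeeeellllllllll

S ⇒ eSl   [S -> e S l]
eSl ⇒ eeSll   [S -> e S l]
eeSll ⇒ eeeSlll   [S -> e S l]
eeeSlll ⇒ eeeeSllll   [S -> e S l]
eeeeSllll ⇒ eeeeeSlllll   [S -> e S l]
eeeeeSlllll ⇒ eeeeeeSllllll   [S -> e S l]
eeeeeeSllllll ⇒ eeeeeeeSlllllll   [S -> e S l]
eeeeeeeSlllllll ⇒ eeeeeeeeSllllllll   [S -> e S l]
eeeeeeeeSllllllll ⇒ eeeeeeeeeSlllllllll   [S -> e S l]
eeeeeeeeeSlllllllll ⇒ eeeeeeeeeellllllllll   [S -> e l]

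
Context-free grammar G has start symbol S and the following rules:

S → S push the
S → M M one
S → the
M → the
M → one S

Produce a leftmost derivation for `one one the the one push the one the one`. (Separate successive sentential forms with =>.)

S => M M one => one S M one => one S push the M one => one M M one push the M one => one one S M one push the M one => one one the M one push the M one => one one the the one push the M one => one one the the one push the one S one => one one the the one push the one the one

S => M M one   [S → M M one]
M M one => one S M one   [M → one S]
one S M one => one S push the M one   [S → S push the]
one S push the M one => one M M one push the M one   [S → M M one]
one M M one push the M one => one one S M one push the M one   [M → one S]
one one S M one push the M one => one one the M one push the M one   [S → the]
one one the M one push the M one => one one the the one push the M one   [M → the]
one one the the one push the M one => one one the the one push the one S one   [M → one S]
one one the the one push the one S one => one one the the one push the one the one   [S → the]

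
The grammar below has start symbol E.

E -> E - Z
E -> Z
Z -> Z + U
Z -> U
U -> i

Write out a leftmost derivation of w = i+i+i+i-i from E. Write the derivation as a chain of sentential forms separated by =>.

E => E-Z => Z-Z => Z+U-Z => Z+U+U-Z => Z+U+U+U-Z => U+U+U+U-Z => i+U+U+U-Z => i+i+U+U-Z => i+i+i+U-Z => i+i+i+i-Z => i+i+i+i-U => i+i+i+i-i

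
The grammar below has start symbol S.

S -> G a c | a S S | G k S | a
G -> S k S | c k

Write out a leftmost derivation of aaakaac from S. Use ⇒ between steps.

S ⇒ Gac   [S -> G a c]
Gac ⇒ SkSac   [G -> S k S]
SkSac ⇒ aSSkSac   [S -> a S S]
aSSkSac ⇒ aaSkSac   [S -> a]
aaSkSac ⇒ aaakSac   [S -> a]
aaakSac ⇒ aaakaac   [S -> a]

S ⇒ Gac ⇒ SkSac ⇒ aSSkSac ⇒ aaSkSac ⇒ aaakSac ⇒ aaakaac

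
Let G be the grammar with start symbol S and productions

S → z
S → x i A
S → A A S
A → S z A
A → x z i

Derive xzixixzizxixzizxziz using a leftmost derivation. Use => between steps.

S => AAS   [S → A A S]
AAS => xziAS   [A → x z i]
xziAS => xziSzAS   [A → S z A]
xziSzAS => xzixiAzAS   [S → x i A]
xzixiAzAS => xzixixzizAS   [A → x z i]
xzixixzizAS => xzixixzizSzAS   [A → S z A]
xzixixzizSzAS => xzixixzizxiAzAS   [S → x i A]
xzixixzizxiAzAS => xzixixzizxixzizAS   [A → x z i]
xzixixzizxixzizAS => xzixixzizxixzizxziS   [A → x z i]
xzixixzizxixzizxziS => xzixixzizxixzizxziz   [S → z]

S => AAS => xziAS => xziSzAS => xzixiAzAS => xzixixzizAS => xzixixzizSzAS => xzixixzizxiAzAS => xzixixzizxixzizAS => xzixixzizxixzizxziS => xzixixzizxixzizxziz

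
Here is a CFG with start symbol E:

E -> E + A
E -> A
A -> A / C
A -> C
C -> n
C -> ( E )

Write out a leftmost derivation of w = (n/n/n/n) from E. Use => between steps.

E => A   [E -> A]
A => C   [A -> C]
C => (E)   [C -> ( E )]
(E) => (A)   [E -> A]
(A) => (A/C)   [A -> A / C]
(A/C) => (A/C/C)   [A -> A / C]
(A/C/C) => (A/C/C/C)   [A -> A / C]
(A/C/C/C) => (C/C/C/C)   [A -> C]
(C/C/C/C) => (n/C/C/C)   [C -> n]
(n/C/C/C) => (n/n/C/C)   [C -> n]
(n/n/C/C) => (n/n/n/C)   [C -> n]
(n/n/n/C) => (n/n/n/n)   [C -> n]

E => A => C => (E) => (A) => (A/C) => (A/C/C) => (A/C/C/C) => (C/C/C/C) => (n/C/C/C) => (n/n/C/C) => (n/n/n/C) => (n/n/n/n)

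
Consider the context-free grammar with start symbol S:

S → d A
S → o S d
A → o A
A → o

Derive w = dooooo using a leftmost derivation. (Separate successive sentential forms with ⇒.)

S ⇒ dA ⇒ doA ⇒ dooA ⇒ doooA ⇒ dooooA ⇒ dooooo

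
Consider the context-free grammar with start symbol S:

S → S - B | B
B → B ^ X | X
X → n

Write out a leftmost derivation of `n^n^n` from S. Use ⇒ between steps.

S ⇒ B ⇒ B^X ⇒ B^X^X ⇒ X^X^X ⇒ n^X^X ⇒ n^n^X ⇒ n^n^n

S ⇒ B   [S → B]
B ⇒ B^X   [B → B ^ X]
B^X ⇒ B^X^X   [B → B ^ X]
B^X^X ⇒ X^X^X   [B → X]
X^X^X ⇒ n^X^X   [X → n]
n^X^X ⇒ n^n^X   [X → n]
n^n^X ⇒ n^n^n   [X → n]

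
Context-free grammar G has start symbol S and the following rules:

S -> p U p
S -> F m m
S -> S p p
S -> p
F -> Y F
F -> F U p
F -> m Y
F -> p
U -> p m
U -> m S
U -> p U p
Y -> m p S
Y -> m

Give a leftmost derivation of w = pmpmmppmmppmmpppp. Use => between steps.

S => pUp => pmSp => pmpUpp => pmpmSpp => pmpmSpppp => pmpmFmmpppp => pmpmYFmmpppp => pmpmmpSFmmpppp => pmpmmppFmmpppp => pmpmmppmYmmpppp => pmpmmppmmpSmmpppp => pmpmmppmmppmmpppp

S => pUp   [S -> p U p]
pUp => pmSp   [U -> m S]
pmSp => pmpUpp   [S -> p U p]
pmpUpp => pmpmSpp   [U -> m S]
pmpmSpp => pmpmSpppp   [S -> S p p]
pmpmSpppp => pmpmFmmpppp   [S -> F m m]
pmpmFmmpppp => pmpmYFmmpppp   [F -> Y F]
pmpmYFmmpppp => pmpmmpSFmmpppp   [Y -> m p S]
pmpmmpSFmmpppp => pmpmmppFmmpppp   [S -> p]
pmpmmppFmmpppp => pmpmmppmYmmpppp   [F -> m Y]
pmpmmppmYmmpppp => pmpmmppmmpSmmpppp   [Y -> m p S]
pmpmmppmmpSmmpppp => pmpmmppmmppmmpppp   [S -> p]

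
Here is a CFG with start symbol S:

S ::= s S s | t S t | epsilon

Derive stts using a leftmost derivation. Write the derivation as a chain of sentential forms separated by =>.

S => sSs   [S ::= s S s]
sSs => stSts   [S ::= t S t]
stSts => stts   [S ::= epsilon]

S=>sSs=>stSts=>stts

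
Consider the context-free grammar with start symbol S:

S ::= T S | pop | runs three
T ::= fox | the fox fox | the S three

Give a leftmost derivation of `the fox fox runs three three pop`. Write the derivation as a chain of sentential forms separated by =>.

S => T S => the S three S => the T S three S => the fox S three S => the fox T S three S => the fox fox S three S => the fox fox runs three three S => the fox fox runs three three pop

S => T S   [S ::= T S]
T S => the S three S   [T ::= the S three]
the S three S => the T S three S   [S ::= T S]
the T S three S => the fox S three S   [T ::= fox]
the fox S three S => the fox T S three S   [S ::= T S]
the fox T S three S => the fox fox S three S   [T ::= fox]
the fox fox S three S => the fox fox runs three three S   [S ::= runs three]
the fox fox runs three three S => the fox fox runs three three pop   [S ::= pop]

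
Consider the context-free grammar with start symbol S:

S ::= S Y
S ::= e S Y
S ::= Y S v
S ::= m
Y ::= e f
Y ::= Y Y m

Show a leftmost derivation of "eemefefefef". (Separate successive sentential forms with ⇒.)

S⇒SY⇒SYY⇒eSYYY⇒eeSYYYY⇒eemYYYY⇒eemefYYY⇒eemefefYY⇒eemefefefY⇒eemefefefef

S ⇒ SY   [S ::= S Y]
SY ⇒ SYY   [S ::= S Y]
SYY ⇒ eSYYY   [S ::= e S Y]
eSYYY ⇒ eeSYYYY   [S ::= e S Y]
eeSYYYY ⇒ eemYYYY   [S ::= m]
eemYYYY ⇒ eemefYYY   [Y ::= e f]
eemefYYY ⇒ eemefefYY   [Y ::= e f]
eemefefYY ⇒ eemefefefY   [Y ::= e f]
eemefefefY ⇒ eemefefefef   [Y ::= e f]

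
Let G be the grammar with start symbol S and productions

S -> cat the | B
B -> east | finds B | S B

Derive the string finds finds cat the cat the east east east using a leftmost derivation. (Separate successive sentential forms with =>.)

S => B   [S -> B]
B => finds B   [B -> finds B]
finds B => finds S B   [B -> S B]
finds S B => finds B B   [S -> B]
finds B B => finds S B B   [B -> S B]
finds S B B => finds B B B   [S -> B]
finds B B B => finds finds B B B   [B -> finds B]
finds finds B B B => finds finds S B B B   [B -> S B]
finds finds S B B B => finds finds cat the B B B   [S -> cat the]
finds finds cat the B B B => finds finds cat the S B B B   [B -> S B]
finds finds cat the S B B B => finds finds cat the cat the B B B   [S -> cat the]
finds finds cat the cat the B B B => finds finds cat the cat the east B B   [B -> east]
finds finds cat the cat the east B B => finds finds cat the cat the east east B   [B -> east]
finds finds cat the cat the east east B => finds finds cat the cat the east east east   [B -> east]

S => B => finds B => finds S B => finds B B => finds S B B => finds B B B => finds finds B B B => finds finds S B B B => finds finds cat the B B B => finds finds cat the S B B B => finds finds cat the cat the B B B => finds finds cat the cat the east B B => finds finds cat the cat the east east B => finds finds cat the cat the east east east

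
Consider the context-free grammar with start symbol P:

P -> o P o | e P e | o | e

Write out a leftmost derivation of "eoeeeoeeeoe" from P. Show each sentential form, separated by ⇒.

P⇒ePe⇒eoPoe⇒eoePeoe⇒eoeePeeoe⇒eoeeePeeeoe⇒eoeeeoeeeoe

P ⇒ ePe   [P -> e P e]
ePe ⇒ eoPoe   [P -> o P o]
eoPoe ⇒ eoePeoe   [P -> e P e]
eoePeoe ⇒ eoeePeeoe   [P -> e P e]
eoeePeeoe ⇒ eoeeePeeeoe   [P -> e P e]
eoeeePeeeoe ⇒ eoeeeoeeeoe   [P -> o]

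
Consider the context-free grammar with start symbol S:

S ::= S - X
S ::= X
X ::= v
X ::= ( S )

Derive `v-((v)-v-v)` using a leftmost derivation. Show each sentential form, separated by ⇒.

S⇒S-X⇒X-X⇒v-X⇒v-(S)⇒v-(S-X)⇒v-(S-X-X)⇒v-(X-X-X)⇒v-((S)-X-X)⇒v-((X)-X-X)⇒v-((v)-X-X)⇒v-((v)-v-X)⇒v-((v)-v-v)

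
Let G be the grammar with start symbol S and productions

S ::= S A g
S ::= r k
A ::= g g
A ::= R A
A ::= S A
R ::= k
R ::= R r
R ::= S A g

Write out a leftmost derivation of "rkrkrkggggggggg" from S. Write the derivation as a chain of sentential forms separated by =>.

S => SAg => SAgAg => rkAgAg => rkSAgAg => rkrkAgAg => rkrkSAgAg => rkrkSAgAgAg => rkrkrkAgAgAg => rkrkrkgggAgAg => rkrkrkggggggAg => rkrkrkggggggggg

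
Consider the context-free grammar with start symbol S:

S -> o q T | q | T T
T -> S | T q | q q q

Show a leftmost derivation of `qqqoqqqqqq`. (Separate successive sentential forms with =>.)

S => TT   [S -> T T]
TT => qqqT   [T -> q q q]
qqqT => qqqS   [T -> S]
qqqS => qqqTT   [S -> T T]
qqqTT => qqqST   [T -> S]
qqqST => qqqoqTT   [S -> o q T]
qqqoqTT => qqqoqST   [T -> S]
qqqoqST => qqqoqqT   [S -> q]
qqqoqqT => qqqoqqTq   [T -> T q]
qqqoqqTq => qqqoqqqqqq   [T -> q q q]

S=>TT=>qqqT=>qqqS=>qqqTT=>qqqST=>qqqoqTT=>qqqoqST=>qqqoqqT=>qqqoqqTq=>qqqoqqqqqq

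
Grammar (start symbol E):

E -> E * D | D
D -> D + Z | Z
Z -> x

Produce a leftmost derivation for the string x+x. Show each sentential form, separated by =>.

E => D   [E -> D]
D => D+Z   [D -> D + Z]
D+Z => Z+Z   [D -> Z]
Z+Z => x+Z   [Z -> x]
x+Z => x+x   [Z -> x]

E => D => D+Z => Z+Z => x+Z => x+x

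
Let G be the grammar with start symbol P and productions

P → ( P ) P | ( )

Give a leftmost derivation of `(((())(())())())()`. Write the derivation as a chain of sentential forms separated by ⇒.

P ⇒ (P)P ⇒ ((P)P)P ⇒ (((P)P)P)P ⇒ (((())P)P)P ⇒ (((())(P)P)P)P ⇒ (((())(())P)P)P ⇒ (((())(())())P)P ⇒ (((())(())())())P ⇒ (((())(())())())()

P ⇒ (P)P   [P → ( P ) P]
(P)P ⇒ ((P)P)P   [P → ( P ) P]
((P)P)P ⇒ (((P)P)P)P   [P → ( P ) P]
(((P)P)P)P ⇒ (((())P)P)P   [P → ( )]
(((())P)P)P ⇒ (((())(P)P)P)P   [P → ( P ) P]
(((())(P)P)P)P ⇒ (((())(())P)P)P   [P → ( )]
(((())(())P)P)P ⇒ (((())(())())P)P   [P → ( )]
(((())(())())P)P ⇒ (((())(())())())P   [P → ( )]
(((())(())())())P ⇒ (((())(())())())()   [P → ( )]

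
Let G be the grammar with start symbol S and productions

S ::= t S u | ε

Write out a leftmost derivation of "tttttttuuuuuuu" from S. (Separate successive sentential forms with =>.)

S=>tSu=>ttSuu=>tttSuuu=>ttttSuuuu=>tttttSuuuuu=>ttttttSuuuuuu=>tttttttSuuuuuuu=>tttttttuuuuuuu

S => tSu   [S ::= t S u]
tSu => ttSuu   [S ::= t S u]
ttSuu => tttSuuu   [S ::= t S u]
tttSuuu => ttttSuuuu   [S ::= t S u]
ttttSuuuu => tttttSuuuuu   [S ::= t S u]
tttttSuuuuu => ttttttSuuuuuu   [S ::= t S u]
ttttttSuuuuuu => tttttttSuuuuuuu   [S ::= t S u]
tttttttSuuuuuuu => tttttttuuuuuuu   [S ::= ε]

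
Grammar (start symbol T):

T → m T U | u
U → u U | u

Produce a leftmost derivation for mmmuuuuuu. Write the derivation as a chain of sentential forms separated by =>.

T => mTU => mmTUU => mmmTUUU => mmmuUUU => mmmuuUU => mmmuuuUU => mmmuuuuU => mmmuuuuuU => mmmuuuuuu

T => mTU   [T → m T U]
mTU => mmTUU   [T → m T U]
mmTUU => mmmTUUU   [T → m T U]
mmmTUUU => mmmuUUU   [T → u]
mmmuUUU => mmmuuUU   [U → u]
mmmuuUU => mmmuuuUU   [U → u U]
mmmuuuUU => mmmuuuuU   [U → u]
mmmuuuuU => mmmuuuuuU   [U → u U]
mmmuuuuuU => mmmuuuuuu   [U → u]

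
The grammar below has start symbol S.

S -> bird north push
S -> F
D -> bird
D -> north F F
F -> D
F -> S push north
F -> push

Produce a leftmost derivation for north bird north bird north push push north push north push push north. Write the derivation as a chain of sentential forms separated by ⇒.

S ⇒ F   [S -> F]
F ⇒ S push north   [F -> S push north]
S push north ⇒ F push north   [S -> F]
F push north ⇒ D push north   [F -> D]
D push north ⇒ north F F push north   [D -> north F F]
north F F push north ⇒ north D F push north   [F -> D]
north D F push north ⇒ north bird F push north   [D -> bird]
north bird F push north ⇒ north bird D push north   [F -> D]
north bird D push north ⇒ north bird north F F push north   [D -> north F F]
north bird north F F push north ⇒ north bird north S push north F push north   [F -> S push north]
north bird north S push north F push north ⇒ north bird north F push north F push north   [S -> F]
north bird north F push north F push north ⇒ north bird north S push north push north F push north   [F -> S push north]
north bird north S push north push north F push north ⇒ north bird north bird north push push north push north F push north   [S -> bird north push]
north bird north bird north push push north push north F push north ⇒ north bird north bird north push push north push north push push north   [F -> push]

S ⇒ F ⇒ S push north ⇒ F push north ⇒ D push north ⇒ north F F push north ⇒ north D F push north ⇒ north bird F push north ⇒ north bird D push north ⇒ north bird north F F push north ⇒ north bird north S push north F push north ⇒ north bird north F push north F push north ⇒ north bird north S push north push north F push north ⇒ north bird north bird north push push north push north F push north ⇒ north bird north bird north push push north push north push push north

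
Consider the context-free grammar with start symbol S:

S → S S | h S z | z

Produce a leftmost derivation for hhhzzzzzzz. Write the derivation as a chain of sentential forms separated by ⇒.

S⇒SS⇒hSzS⇒hhSzzS⇒hhSSzzS⇒hhSSSzzS⇒hhhSzSSzzS⇒hhhzzSSzzS⇒hhhzzzSzzS⇒hhhzzzzzzS⇒hhhzzzzzzz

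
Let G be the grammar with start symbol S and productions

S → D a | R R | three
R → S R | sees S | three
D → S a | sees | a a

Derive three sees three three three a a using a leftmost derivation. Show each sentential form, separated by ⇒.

S ⇒ D a ⇒ S a a ⇒ R R a a ⇒ three R a a ⇒ three sees S a a ⇒ three sees R R a a ⇒ three sees S R R a a ⇒ three sees three R R a a ⇒ three sees three three R a a ⇒ three sees three three three a a

S ⇒ D a   [S → D a]
D a ⇒ S a a   [D → S a]
S a a ⇒ R R a a   [S → R R]
R R a a ⇒ three R a a   [R → three]
three R a a ⇒ three sees S a a   [R → sees S]
three sees S a a ⇒ three sees R R a a   [S → R R]
three sees R R a a ⇒ three sees S R R a a   [R → S R]
three sees S R R a a ⇒ three sees three R R a a   [S → three]
three sees three R R a a ⇒ three sees three three R a a   [R → three]
three sees three three R a a ⇒ three sees three three three a a   [R → three]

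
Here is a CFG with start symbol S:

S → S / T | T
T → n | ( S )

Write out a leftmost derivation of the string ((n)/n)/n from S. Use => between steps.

S => S/T   [S → S / T]
S/T => T/T   [S → T]
T/T => (S)/T   [T → ( S )]
(S)/T => (S/T)/T   [S → S / T]
(S/T)/T => (T/T)/T   [S → T]
(T/T)/T => ((S)/T)/T   [T → ( S )]
((S)/T)/T => ((T)/T)/T   [S → T]
((T)/T)/T => ((n)/T)/T   [T → n]
((n)/T)/T => ((n)/n)/T   [T → n]
((n)/n)/T => ((n)/n)/n   [T → n]

S=>S/T=>T/T=>(S)/T=>(S/T)/T=>(T/T)/T=>((S)/T)/T=>((T)/T)/T=>((n)/T)/T=>((n)/n)/T=>((n)/n)/n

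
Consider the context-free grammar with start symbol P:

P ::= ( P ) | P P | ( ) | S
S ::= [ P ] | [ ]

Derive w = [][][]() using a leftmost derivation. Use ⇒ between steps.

P ⇒ PP ⇒ PPP ⇒ PPPP ⇒ SPPP ⇒ []PPP ⇒ []SPP ⇒ [][]PP ⇒ [][]SP ⇒ [][][]P ⇒ [][][]()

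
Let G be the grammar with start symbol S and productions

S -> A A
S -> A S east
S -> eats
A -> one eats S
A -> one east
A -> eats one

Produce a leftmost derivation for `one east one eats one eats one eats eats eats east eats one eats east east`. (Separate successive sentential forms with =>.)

S => A S east => one east S east => one east A S east east => one east one eats S S east east => one east one eats A A S east east => one east one eats one eats S A S east east => one east one eats one eats A S east A S east east => one east one eats one eats one eats S S east A S east east => one east one eats one eats one eats eats S east A S east east => one east one eats one eats one eats eats eats east A S east east => one east one eats one eats one eats eats eats east eats one S east east => one east one eats one eats one eats eats eats east eats one eats east east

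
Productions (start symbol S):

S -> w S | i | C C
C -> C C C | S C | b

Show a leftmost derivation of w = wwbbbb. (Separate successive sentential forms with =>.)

S => wS   [S -> w S]
wS => wCC   [S -> C C]
wCC => wSCC   [C -> S C]
wSCC => wwSCC   [S -> w S]
wwSCC => wwCCCC   [S -> C C]
wwCCCC => wwbCCC   [C -> b]
wwbCCC => wwbbCC   [C -> b]
wwbbCC => wwbbbC   [C -> b]
wwbbbC => wwbbbb   [C -> b]

S => wS => wCC => wSCC => wwSCC => wwCCCC => wwbCCC => wwbbCC => wwbbbC => wwbbbb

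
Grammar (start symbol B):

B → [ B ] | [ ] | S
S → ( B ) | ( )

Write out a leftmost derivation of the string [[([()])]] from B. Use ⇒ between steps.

B⇒[B]⇒[[B]]⇒[[S]]⇒[[(B)]]⇒[[([B])]]⇒[[([S])]]⇒[[([()])]]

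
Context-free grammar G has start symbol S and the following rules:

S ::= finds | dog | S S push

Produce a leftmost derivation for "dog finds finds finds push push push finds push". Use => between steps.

S => S S push => S S push S push => dog S push S push => dog S S push push S push => dog finds S push push S push => dog finds S S push push push S push => dog finds finds S push push push S push => dog finds finds finds push push push S push => dog finds finds finds push push push finds push

S => S S push   [S ::= S S push]
S S push => S S push S push   [S ::= S S push]
S S push S push => dog S push S push   [S ::= dog]
dog S push S push => dog S S push push S push   [S ::= S S push]
dog S S push push S push => dog finds S push push S push   [S ::= finds]
dog finds S push push S push => dog finds S S push push push S push   [S ::= S S push]
dog finds S S push push push S push => dog finds finds S push push push S push   [S ::= finds]
dog finds finds S push push push S push => dog finds finds finds push push push S push   [S ::= finds]
dog finds finds finds push push push S push => dog finds finds finds push push push finds push   [S ::= finds]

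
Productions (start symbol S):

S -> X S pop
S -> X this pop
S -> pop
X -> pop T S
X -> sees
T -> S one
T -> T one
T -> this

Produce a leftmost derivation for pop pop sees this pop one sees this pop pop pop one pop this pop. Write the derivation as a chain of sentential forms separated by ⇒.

S ⇒ X this pop   [S -> X this pop]
X this pop ⇒ pop T S this pop   [X -> pop T S]
pop T S this pop ⇒ pop S one S this pop   [T -> S one]
pop S one S this pop ⇒ pop X S pop one S this pop   [S -> X S pop]
pop X S pop one S this pop ⇒ pop pop T S S pop one S this pop   [X -> pop T S]
pop pop T S S pop one S this pop ⇒ pop pop S one S S pop one S this pop   [T -> S one]
pop pop S one S S pop one S this pop ⇒ pop pop X this pop one S S pop one S this pop   [S -> X this pop]
pop pop X this pop one S S pop one S this pop ⇒ pop pop sees this pop one S S pop one S this pop   [X -> sees]
pop pop sees this pop one S S pop one S this pop ⇒ pop pop sees this pop one X this pop S pop one S this pop   [S -> X this pop]
pop pop sees this pop one X this pop S pop one S this pop ⇒ pop pop sees this pop one sees this pop S pop one S this pop   [X -> sees]
pop pop sees this pop one sees this pop S pop one S this pop ⇒ pop pop sees this pop one sees this pop pop pop one S this pop   [S -> pop]
pop pop sees this pop one sees this pop pop pop one S this pop ⇒ pop pop sees this pop one sees this pop pop pop one pop this pop   [S -> pop]

S ⇒ X this pop ⇒ pop T S this pop ⇒ pop S one S this pop ⇒ pop X S pop one S this pop ⇒ pop pop T S S pop one S this pop ⇒ pop pop S one S S pop one S this pop ⇒ pop pop X this pop one S S pop one S this pop ⇒ pop pop sees this pop one S S pop one S this pop ⇒ pop pop sees this pop one X this pop S pop one S this pop ⇒ pop pop sees this pop one sees this pop S pop one S this pop ⇒ pop pop sees this pop one sees this pop pop pop one S this pop ⇒ pop pop sees this pop one sees this pop pop pop one pop this pop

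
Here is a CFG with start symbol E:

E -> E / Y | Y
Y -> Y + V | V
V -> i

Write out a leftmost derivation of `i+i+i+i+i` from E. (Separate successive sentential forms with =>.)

E=>Y=>Y+V=>Y+V+V=>Y+V+V+V=>Y+V+V+V+V=>V+V+V+V+V=>i+V+V+V+V=>i+i+V+V+V=>i+i+i+V+V=>i+i+i+i+V=>i+i+i+i+i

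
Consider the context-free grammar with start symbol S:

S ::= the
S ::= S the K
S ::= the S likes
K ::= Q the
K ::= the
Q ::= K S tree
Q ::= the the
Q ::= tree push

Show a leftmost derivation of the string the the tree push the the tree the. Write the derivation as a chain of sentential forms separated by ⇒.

S ⇒ S the K   [S ::= S the K]
S the K ⇒ the the K   [S ::= the]
the the K ⇒ the the Q the   [K ::= Q the]
the the Q the ⇒ the the K S tree the   [Q ::= K S tree]
the the K S tree the ⇒ the the Q the S tree the   [K ::= Q the]
the the Q the S tree the ⇒ the the tree push the S tree the   [Q ::= tree push]
the the tree push the S tree the ⇒ the the tree push the the tree the   [S ::= the]

S ⇒ S the K ⇒ the the K ⇒ the the Q the ⇒ the the K S tree the ⇒ the the Q the S tree the ⇒ the the tree push the S tree the ⇒ the the tree push the the tree the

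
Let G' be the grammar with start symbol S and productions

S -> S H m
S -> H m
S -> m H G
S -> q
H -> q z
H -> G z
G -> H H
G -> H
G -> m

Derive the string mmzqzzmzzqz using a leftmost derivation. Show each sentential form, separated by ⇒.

S⇒mHG⇒mGzG⇒mmzG⇒mmzHH⇒mmzGzH⇒mmzHHzH⇒mmzGzHzH⇒mmzHzHzH⇒mmzqzzHzH⇒mmzqzzGzzH⇒mmzqzzmzzH⇒mmzqzzmzzqz

S ⇒ mHG   [S -> m H G]
mHG ⇒ mGzG   [H -> G z]
mGzG ⇒ mmzG   [G -> m]
mmzG ⇒ mmzHH   [G -> H H]
mmzHH ⇒ mmzGzH   [H -> G z]
mmzGzH ⇒ mmzHHzH   [G -> H H]
mmzHHzH ⇒ mmzGzHzH   [H -> G z]
mmzGzHzH ⇒ mmzHzHzH   [G -> H]
mmzHzHzH ⇒ mmzqzzHzH   [H -> q z]
mmzqzzHzH ⇒ mmzqzzGzzH   [H -> G z]
mmzqzzGzzH ⇒ mmzqzzmzzH   [G -> m]
mmzqzzmzzH ⇒ mmzqzzmzzqz   [H -> q z]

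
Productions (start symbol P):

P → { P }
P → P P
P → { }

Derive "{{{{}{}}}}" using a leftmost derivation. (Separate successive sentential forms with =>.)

P => {P} => {{P}} => {{{P}}} => {{{PP}}} => {{{{}P}}} => {{{{}{}}}}

P => {P}   [P → { P }]
{P} => {{P}}   [P → { P }]
{{P}} => {{{P}}}   [P → { P }]
{{{P}}} => {{{PP}}}   [P → P P]
{{{PP}}} => {{{{}P}}}   [P → { }]
{{{{}P}}} => {{{{}{}}}}   [P → { }]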